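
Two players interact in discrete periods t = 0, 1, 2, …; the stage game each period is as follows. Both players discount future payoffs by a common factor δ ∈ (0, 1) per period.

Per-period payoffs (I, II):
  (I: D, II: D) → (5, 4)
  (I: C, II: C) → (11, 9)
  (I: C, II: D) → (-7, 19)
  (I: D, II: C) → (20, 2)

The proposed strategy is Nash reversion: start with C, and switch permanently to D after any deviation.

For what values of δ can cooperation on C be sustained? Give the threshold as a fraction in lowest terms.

2/3

I's threshold: (20−11)/(20−5) = 3/5.
II's threshold: (19−9)/(19−4) = 2/3.
3/5 < 2/3, so II binds and δ* = 2/3.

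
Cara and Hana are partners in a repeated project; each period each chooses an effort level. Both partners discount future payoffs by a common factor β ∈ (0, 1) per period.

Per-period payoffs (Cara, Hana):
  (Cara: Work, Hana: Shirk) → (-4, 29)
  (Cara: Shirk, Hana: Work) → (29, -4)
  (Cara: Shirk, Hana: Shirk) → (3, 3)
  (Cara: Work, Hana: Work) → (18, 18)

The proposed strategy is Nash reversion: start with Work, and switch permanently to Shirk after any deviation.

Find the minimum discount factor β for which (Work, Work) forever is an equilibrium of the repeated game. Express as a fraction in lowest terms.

Cooperation forever yields 18 each period: 18/(1−β).
Deviating yields 29 once, then 3 forever: 29 + 3β/(1−β).
No profitable deviation requires 18/(1−β) ≥ 29 + 3β/(1−β).
Multiplying by (1−β): 18 ≥ 29(1−β) + 3β = 29 − 26β.
So 26β ≥ 11, i.e. β ≥ 11/26.

11/26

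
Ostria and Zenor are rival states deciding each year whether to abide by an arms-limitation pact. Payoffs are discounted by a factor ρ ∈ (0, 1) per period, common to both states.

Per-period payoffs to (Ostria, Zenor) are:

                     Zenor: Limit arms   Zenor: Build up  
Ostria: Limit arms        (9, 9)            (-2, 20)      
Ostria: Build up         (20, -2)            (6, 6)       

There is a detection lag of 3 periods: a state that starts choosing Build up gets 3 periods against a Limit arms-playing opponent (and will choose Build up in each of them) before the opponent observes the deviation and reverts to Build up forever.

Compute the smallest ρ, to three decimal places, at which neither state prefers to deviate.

0.923

Deviating for the 3 undetected periods gains 20−9 = 11 per period over cooperation, then loses 9−6 = 3 per period forever once punishment starts.
Gain: 11(1 + ρ + … + ρ^2); loss: 3·ρ^3/(1−ρ).
No profitable deviation ⇔ 11(1−ρ^3) ≤ 3·ρ^3, i.e. ρ^3 ≥ 11/(11+3) = 11/14.
Hence ρ ≥ (11/14)^(1/3) ≈ 0.923.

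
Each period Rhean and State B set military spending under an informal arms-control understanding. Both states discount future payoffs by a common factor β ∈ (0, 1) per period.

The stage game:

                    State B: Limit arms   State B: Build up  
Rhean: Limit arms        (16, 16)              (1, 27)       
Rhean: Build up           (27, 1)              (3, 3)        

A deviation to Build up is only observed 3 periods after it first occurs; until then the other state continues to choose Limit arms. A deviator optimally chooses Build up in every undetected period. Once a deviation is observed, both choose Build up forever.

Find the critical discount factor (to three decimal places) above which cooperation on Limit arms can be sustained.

0.771

A deviator earns 27 for 3 periods, then 3 forever; cooperating earns 16 forever. Multiplying the IC by (1−β):
16 ≥ 27(1−β^3) + 3β^3, so 24·β^3 ≥ 11 and β^3 ≥ 11/24.
β ≥ (11/24)^(1/3) ≈ 0.771.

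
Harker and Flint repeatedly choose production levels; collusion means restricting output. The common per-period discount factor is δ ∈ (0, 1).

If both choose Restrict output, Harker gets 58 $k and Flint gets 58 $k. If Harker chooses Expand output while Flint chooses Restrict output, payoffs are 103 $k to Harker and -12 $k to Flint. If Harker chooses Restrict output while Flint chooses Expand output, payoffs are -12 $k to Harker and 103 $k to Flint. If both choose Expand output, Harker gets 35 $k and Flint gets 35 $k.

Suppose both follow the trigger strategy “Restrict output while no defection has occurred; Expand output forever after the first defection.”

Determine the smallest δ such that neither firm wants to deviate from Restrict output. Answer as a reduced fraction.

Cooperation forever yields 58 each period: 58/(1−δ).
Deviating yields 103 once, then 35 forever: 103 + 35δ/(1−δ).
No profitable deviation requires 58/(1−δ) ≥ 103 + 35δ/(1−δ).
Multiplying by (1−δ): 58 ≥ 103(1−δ) + 35δ = 103 − 68δ.
So 68δ ≥ 45, i.e. δ ≥ 45/68.

45/68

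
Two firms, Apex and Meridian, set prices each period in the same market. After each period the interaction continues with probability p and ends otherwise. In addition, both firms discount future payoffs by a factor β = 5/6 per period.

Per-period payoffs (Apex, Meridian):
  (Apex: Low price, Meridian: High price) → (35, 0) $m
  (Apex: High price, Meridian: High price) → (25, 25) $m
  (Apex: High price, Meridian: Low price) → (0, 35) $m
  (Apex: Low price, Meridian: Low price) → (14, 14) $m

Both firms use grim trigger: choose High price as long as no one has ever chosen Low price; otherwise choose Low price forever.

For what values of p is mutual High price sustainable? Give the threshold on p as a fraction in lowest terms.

With continuation probability p and discount β, the effective per-period discount factor is βp.
Grim-trigger IC: βp ≥ (35−25)/(35−14) = 10/21.
So p ≥ (10/21)/(5/6) = 4/7.

4/7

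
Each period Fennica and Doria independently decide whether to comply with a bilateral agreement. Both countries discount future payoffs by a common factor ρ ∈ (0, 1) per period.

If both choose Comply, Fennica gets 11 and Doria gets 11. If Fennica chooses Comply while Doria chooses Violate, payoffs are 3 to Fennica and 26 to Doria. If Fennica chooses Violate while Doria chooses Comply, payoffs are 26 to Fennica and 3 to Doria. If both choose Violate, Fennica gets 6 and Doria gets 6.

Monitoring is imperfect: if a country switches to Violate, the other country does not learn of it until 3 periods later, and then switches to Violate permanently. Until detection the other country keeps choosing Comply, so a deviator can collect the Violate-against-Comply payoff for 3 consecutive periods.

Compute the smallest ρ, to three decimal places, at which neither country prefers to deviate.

0.909

The best deviation is to choose Violate for all 3 undetected periods, earning 26 each, then 6 forever once detected.
Deviation value: 26(1−ρ^3)/(1−ρ) + 6ρ^3/(1−ρ); cooperation value: 11/(1−ρ).
IC: 11 ≥ 26(1−ρ^3) + 6ρ^3 = 26 − 20ρ^3.
So ρ^3 ≥ 15/20 = 3/4, giving ρ ≥ (3/4)^(1/3) ≈ 0.909.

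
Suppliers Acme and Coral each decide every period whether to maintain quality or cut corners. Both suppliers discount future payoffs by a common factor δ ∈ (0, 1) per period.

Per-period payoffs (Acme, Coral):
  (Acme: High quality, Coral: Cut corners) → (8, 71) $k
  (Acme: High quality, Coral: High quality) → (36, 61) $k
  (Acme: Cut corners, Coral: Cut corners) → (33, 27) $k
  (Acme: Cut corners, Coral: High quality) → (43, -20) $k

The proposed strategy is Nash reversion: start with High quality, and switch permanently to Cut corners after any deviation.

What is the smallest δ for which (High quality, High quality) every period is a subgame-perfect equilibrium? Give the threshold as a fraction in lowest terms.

7/10

Acme: cooperation gives 36 each period; deviation gives 43 once then 33 forever.
  36/(1−δ) ≥ 43 + 33δ/(1−δ) ⇒ δ ≥ 7/10.
Coral: cooperation gives 61 each period; deviation gives 71 once then 27 forever.
  δ ≥ 10/44 = 5/22.
Both must hold, so the binding constraint is Acme's: δ ≥ 7/10.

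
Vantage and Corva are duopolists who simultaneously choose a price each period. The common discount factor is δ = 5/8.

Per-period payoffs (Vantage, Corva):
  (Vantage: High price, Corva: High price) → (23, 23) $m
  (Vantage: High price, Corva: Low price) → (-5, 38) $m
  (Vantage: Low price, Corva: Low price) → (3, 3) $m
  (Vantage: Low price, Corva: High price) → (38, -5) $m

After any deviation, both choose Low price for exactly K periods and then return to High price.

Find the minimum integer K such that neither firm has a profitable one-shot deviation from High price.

IC: δ(1−δ^K)/(1−δ) ≥ (38−23)/(23−3) = 3/4.
With δ = 5/8: need 1 − δ^K ≥ 3/4·(1−5/8)/(5/8), i.e. δ^K ≤ 0.5500.
Since (5/8)^1 = 0.6250 and (5/8)^2 = 0.3906, the smallest such K is 2.

2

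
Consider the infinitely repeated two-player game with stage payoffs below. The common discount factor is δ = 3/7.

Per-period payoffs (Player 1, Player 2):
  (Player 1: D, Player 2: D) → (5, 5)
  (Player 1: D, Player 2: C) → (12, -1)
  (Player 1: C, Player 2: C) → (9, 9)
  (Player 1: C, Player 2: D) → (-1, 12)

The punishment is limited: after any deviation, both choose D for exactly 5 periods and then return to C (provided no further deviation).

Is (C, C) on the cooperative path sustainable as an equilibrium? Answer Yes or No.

No

IC: δ+…+δ^5 ≥ (12−9)/(9−5) = 3/4.
At δ = 3/7: partial sum = 0.7392 < 0.7500. Cooperation not sustainable.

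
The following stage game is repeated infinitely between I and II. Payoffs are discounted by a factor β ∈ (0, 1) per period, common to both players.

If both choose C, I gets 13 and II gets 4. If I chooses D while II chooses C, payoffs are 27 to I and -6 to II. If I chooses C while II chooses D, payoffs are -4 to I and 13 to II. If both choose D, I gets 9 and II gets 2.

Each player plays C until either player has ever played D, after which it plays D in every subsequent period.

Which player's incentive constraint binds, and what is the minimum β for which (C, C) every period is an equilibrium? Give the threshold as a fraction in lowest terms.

I: cooperation gives 13 each period; deviation gives 27 once then 9 forever.
  13/(1−β) ≥ 27 + 9β/(1−β) ⇒ β ≥ 14/18 = 7/9.
II: cooperation gives 4 each period; deviation gives 13 once then 2 forever.
  β ≥ 9/11.
Both must hold, so the binding constraint is II's: β ≥ 9/11.

II; β ≥ 9/11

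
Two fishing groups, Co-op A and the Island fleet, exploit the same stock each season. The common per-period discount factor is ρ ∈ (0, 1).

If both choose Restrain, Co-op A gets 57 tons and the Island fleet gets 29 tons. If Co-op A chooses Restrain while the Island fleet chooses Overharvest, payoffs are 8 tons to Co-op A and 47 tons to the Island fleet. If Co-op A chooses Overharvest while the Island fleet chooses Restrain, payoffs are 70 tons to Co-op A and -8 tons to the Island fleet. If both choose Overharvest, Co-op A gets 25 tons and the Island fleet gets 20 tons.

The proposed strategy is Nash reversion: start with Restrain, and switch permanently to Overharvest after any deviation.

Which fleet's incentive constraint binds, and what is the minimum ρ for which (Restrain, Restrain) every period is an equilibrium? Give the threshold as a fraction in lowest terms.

For Co-op A: deviation gain 70−57 = 13, per-period punishment loss 57−25 = 32. IC gives ρ ≥ 13/45.
For the Island fleet: gain 18, loss 9 per period, so ρ ≥ 18/27 = 2/3.
The tighter constraint is the Island fleet's, so cooperation needs ρ ≥ 2/3.

the Island fleet; ρ ≥ 2/3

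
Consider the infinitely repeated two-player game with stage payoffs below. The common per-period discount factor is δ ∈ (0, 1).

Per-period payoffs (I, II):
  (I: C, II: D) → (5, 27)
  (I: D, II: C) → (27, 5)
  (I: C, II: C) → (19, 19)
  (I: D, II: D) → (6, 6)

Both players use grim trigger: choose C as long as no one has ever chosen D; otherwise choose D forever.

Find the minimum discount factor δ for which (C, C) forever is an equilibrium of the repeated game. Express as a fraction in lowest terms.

8/21

19/(1−δ) ≥ 27 + 6δ/(1−δ)
19 ≥ 27 − 21δ
δ ≥ 8/21.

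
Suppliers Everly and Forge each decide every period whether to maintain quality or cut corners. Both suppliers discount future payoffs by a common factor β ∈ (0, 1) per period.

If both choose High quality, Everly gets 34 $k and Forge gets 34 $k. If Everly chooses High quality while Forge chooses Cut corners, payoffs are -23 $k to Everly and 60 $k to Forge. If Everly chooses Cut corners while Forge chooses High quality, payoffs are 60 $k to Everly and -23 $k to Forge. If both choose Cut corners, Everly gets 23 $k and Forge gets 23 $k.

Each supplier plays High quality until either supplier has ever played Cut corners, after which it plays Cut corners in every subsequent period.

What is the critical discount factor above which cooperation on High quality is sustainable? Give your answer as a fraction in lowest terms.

Cooperation forever yields 34 each period: 34/(1−β).
Deviating yields 60 once, then 23 forever: 60 + 23β/(1−β).
No profitable deviation requires 34/(1−β) ≥ 60 + 23β/(1−β).
Multiplying by (1−β): 34 ≥ 60(1−β) + 23β = 60 − 37β.
So 37β ≥ 26, i.e. β ≥ 26/37.

26/37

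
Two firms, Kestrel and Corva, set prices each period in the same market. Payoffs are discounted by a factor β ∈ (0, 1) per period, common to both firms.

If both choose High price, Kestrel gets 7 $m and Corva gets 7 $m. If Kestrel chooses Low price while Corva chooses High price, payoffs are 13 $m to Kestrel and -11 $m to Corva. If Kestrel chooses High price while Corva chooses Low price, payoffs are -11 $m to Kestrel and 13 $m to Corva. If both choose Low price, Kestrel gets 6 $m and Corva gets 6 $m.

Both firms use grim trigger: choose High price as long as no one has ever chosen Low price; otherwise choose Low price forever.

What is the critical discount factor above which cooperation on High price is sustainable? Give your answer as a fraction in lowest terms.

Cooperation forever yields 7 each period: 7/(1−β).
Deviating yields 13 once, then 6 forever: 13 + 6β/(1−β).
No profitable deviation requires 7/(1−β) ≥ 13 + 6β/(1−β).
Multiplying by (1−β): 7 ≥ 13(1−β) + 6β = 13 − 7β.
So 7β ≥ 6, i.e. β ≥ 6/7.

6/7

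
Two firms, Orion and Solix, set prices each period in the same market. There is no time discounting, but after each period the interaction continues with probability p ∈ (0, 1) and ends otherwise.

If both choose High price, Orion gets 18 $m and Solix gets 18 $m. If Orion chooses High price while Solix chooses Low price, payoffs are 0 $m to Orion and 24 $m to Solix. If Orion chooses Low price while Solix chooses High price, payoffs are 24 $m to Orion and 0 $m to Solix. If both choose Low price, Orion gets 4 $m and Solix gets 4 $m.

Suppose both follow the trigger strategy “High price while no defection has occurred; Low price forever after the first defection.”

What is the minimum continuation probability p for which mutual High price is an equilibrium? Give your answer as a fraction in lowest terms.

3/10

Expected cooperation value is 18 + p·18 + p²·18 + … = 18/(1−p); deviation gives 24 + p·4/(1−p).
18 ≥ 24(1−p) + 4p ⇒ 20p ≥ 6 ⇒ p ≥ 6/20 = 3/10.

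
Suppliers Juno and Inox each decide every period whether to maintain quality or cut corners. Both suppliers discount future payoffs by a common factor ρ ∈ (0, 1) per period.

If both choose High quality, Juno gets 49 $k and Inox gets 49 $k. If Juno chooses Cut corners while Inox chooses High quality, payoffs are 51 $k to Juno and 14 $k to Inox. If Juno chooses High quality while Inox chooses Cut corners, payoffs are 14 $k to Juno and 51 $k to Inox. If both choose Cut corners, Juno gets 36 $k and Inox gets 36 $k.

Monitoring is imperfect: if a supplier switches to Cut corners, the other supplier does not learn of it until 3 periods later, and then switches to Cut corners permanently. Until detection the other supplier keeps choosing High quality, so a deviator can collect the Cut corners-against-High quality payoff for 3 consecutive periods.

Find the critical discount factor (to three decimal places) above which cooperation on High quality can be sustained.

0.511

Deviating for the 3 undetected periods gains 51−49 = 2 per period over cooperation, then loses 49−36 = 13 per period forever once punishment starts.
Gain: 2(1 + ρ + … + ρ^2); loss: 13·ρ^3/(1−ρ).
No profitable deviation ⇔ 2(1−ρ^3) ≤ 13·ρ^3, i.e. ρ^3 ≥ 2/(2+13) = 2/15.
Hence ρ ≥ (2/15)^(1/3) ≈ 0.511.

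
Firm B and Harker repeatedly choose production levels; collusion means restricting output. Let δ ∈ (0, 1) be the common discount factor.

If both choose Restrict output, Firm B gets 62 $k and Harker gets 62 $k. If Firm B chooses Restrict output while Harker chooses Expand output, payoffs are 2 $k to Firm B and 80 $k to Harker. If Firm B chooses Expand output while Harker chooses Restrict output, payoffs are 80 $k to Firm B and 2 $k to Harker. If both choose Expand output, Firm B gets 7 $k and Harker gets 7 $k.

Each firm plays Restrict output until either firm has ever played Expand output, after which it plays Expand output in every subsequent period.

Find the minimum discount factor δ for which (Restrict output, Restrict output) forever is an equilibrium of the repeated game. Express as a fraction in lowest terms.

Cooperation forever yields 62 each period: 62/(1−δ).
Deviating yields 80 once, then 7 forever: 80 + 7δ/(1−δ).
No profitable deviation requires 62/(1−δ) ≥ 80 + 7δ/(1−δ).
Multiplying by (1−δ): 62 ≥ 80(1−δ) + 7δ = 80 − 73δ.
So 73δ ≥ 18, i.e. δ ≥ 18/73.

18/73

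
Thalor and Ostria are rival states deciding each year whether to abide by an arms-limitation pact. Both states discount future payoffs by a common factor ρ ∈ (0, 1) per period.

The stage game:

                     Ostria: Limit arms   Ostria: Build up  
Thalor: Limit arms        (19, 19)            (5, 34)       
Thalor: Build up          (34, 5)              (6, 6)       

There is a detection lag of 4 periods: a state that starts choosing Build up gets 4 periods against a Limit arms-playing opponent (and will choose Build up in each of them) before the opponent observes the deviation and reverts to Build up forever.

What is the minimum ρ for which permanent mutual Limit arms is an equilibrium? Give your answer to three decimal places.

The best deviation is to choose Build up for all 4 undetected periods, earning 34 each, then 6 forever once detected.
Deviation value: 34(1−ρ^4)/(1−ρ) + 6ρ^4/(1−ρ); cooperation value: 19/(1−ρ).
IC: 19 ≥ 34(1−ρ^4) + 6ρ^4 = 34 − 28ρ^4.
So ρ^4 ≥ 15/28, giving ρ ≥ (15/28)^(1/4) ≈ 0.856.

0.856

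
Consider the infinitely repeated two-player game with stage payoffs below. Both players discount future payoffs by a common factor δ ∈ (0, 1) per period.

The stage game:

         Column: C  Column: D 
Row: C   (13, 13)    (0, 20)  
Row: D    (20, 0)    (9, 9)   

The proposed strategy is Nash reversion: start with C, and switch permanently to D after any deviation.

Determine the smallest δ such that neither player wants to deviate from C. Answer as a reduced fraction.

One-period gain from deviating is 20 − 13 = 7. The loss is 13 − 9 = 4 in every subsequent period, with present value 4·δ/(1−δ).
Deviation is unprofitable when 4·δ/(1−δ) ≥ 7, i.e. δ/(1−δ) ≥ 7/4.
Equivalently δ ≥ 7/(7+4) = 7/11.

7/11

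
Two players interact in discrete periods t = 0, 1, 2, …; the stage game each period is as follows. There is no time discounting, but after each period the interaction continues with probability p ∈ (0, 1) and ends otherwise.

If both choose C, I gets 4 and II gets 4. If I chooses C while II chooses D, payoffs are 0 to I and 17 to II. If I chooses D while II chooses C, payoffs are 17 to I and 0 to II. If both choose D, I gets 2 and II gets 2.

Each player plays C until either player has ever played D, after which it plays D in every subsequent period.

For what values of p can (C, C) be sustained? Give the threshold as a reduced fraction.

13/15

With no time discounting, the continuation probability p plays the role of the discount factor.
Grim-trigger IC: 4/(1−p) ≥ 17 + 2p/(1−p) ⇒ p ≥ (17−4)/(17−2) = 13/15.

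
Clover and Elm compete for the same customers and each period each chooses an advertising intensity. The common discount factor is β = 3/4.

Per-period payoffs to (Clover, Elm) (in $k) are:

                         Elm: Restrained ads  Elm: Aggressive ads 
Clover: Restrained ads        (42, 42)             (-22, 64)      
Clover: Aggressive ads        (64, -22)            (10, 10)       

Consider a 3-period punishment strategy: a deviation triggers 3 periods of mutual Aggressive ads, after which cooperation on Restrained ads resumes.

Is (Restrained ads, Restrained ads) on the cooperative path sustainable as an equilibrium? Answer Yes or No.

Comparing payoff streams over the 4 periods until play realigns: cooperate → 42(1+β+…+β^3); deviate → 64 + 10(β+…+β^3).
Cooperation is sustained iff (42−10)(β+…+β^3) ≥ 64−42.
β+…+β^3 = 3/4·(1−(3/4)^3)/(1−3/4) = 1.7344, and (64−42)/(42−10) = 0.6875.
1.7344 ≥ 0.6875, so cooperation is sustainable.

Yes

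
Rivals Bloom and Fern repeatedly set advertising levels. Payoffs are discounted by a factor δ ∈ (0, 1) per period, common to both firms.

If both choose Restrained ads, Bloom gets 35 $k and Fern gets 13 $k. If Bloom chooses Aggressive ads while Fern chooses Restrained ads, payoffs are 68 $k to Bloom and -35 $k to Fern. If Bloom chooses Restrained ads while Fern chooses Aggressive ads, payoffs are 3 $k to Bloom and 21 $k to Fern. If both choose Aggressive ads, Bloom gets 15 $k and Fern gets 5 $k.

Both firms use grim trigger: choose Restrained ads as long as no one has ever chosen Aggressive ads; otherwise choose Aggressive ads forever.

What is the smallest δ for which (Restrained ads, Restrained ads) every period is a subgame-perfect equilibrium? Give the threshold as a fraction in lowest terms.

33/53

Bloom's threshold: (68−35)/(68−15) = 33/53.
Fern's threshold: (21−13)/(21−5) = 1/2.
33/53 > 1/2, so Bloom binds and δ* = 33/53.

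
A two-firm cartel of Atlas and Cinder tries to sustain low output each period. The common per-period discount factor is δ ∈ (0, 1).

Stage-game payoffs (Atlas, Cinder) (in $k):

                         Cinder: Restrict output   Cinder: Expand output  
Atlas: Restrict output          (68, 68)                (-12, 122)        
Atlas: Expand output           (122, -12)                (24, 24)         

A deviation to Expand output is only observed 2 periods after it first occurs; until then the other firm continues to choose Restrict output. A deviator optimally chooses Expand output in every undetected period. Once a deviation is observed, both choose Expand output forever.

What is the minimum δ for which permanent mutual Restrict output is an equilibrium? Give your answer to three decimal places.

0.742

The best deviation is to choose Expand output for all 2 undetected periods, earning 122 each, then 24 forever once detected.
Deviation value: 122(1−δ^2)/(1−δ) + 24δ^2/(1−δ); cooperation value: 68/(1−δ).
IC: 68 ≥ 122(1−δ^2) + 24δ^2 = 122 − 98δ^2.
So δ^2 ≥ 54/98 = 27/49, giving δ ≥ (27/49)^(1/2) ≈ 0.742.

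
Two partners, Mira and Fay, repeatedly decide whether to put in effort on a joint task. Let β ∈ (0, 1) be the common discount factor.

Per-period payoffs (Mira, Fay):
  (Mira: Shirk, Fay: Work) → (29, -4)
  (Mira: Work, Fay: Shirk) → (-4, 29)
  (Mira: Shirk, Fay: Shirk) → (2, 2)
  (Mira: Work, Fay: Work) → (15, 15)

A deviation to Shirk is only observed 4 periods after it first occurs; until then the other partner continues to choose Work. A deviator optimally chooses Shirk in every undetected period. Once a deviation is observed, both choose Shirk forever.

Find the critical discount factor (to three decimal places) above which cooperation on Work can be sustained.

Deviating for the 4 undetected periods gains 29−15 = 14 per period over cooperation, then loses 15−2 = 13 per period forever once punishment starts.
Gain: 14(1 + β + … + β^3); loss: 13·β^4/(1−β).
No profitable deviation ⇔ 14(1−β^4) ≤ 13·β^4, i.e. β^4 ≥ 14/(14+13) = 14/27.
Hence β ≥ (14/27)^(1/4) ≈ 0.849.

0.849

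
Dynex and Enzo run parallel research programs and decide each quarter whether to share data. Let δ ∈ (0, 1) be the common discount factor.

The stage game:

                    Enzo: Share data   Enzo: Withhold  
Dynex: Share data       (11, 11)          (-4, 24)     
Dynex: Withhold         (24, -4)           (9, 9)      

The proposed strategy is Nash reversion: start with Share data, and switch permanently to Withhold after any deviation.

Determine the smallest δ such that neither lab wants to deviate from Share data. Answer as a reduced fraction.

13/15

Cooperation forever yields 11 each period: 11/(1−δ).
Deviating yields 24 once, then 9 forever: 24 + 9δ/(1−δ).
No profitable deviation requires 11/(1−δ) ≥ 24 + 9δ/(1−δ).
Multiplying by (1−δ): 11 ≥ 24(1−δ) + 9δ = 24 − 15δ.
So 15δ ≥ 13, i.e. δ ≥ 13/15.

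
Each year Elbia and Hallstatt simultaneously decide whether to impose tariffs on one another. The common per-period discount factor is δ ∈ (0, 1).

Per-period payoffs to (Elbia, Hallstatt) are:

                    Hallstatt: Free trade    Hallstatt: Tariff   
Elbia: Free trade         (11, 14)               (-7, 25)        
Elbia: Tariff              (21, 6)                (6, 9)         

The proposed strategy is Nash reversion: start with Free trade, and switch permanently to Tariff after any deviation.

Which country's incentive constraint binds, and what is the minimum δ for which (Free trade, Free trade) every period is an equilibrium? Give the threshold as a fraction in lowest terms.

For Elbia: deviation gain 21−11 = 10, per-period punishment loss 11−6 = 5. IC gives δ ≥ 10/15 = 2/3.
For Hallstatt: gain 11, loss 5 per period, so δ ≥ 11/16.
The tighter constraint is Hallstatt's, so cooperation needs δ ≥ 11/16.

Hallstatt; δ ≥ 11/16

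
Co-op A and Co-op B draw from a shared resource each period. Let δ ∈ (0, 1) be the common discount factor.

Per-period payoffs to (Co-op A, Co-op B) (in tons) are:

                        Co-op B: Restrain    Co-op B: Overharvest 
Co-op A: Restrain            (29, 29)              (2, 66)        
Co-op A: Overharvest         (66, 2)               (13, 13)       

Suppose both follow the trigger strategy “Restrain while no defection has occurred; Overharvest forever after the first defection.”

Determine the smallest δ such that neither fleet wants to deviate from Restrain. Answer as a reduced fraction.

Cooperation forever yields 29 each period: 29/(1−δ).
Deviating yields 66 once, then 13 forever: 66 + 13δ/(1−δ).
No profitable deviation requires 29/(1−δ) ≥ 66 + 13δ/(1−δ).
Multiplying by (1−δ): 29 ≥ 66(1−δ) + 13δ = 66 − 53δ.
So 53δ ≥ 37, i.e. δ ≥ 37/53.

37/53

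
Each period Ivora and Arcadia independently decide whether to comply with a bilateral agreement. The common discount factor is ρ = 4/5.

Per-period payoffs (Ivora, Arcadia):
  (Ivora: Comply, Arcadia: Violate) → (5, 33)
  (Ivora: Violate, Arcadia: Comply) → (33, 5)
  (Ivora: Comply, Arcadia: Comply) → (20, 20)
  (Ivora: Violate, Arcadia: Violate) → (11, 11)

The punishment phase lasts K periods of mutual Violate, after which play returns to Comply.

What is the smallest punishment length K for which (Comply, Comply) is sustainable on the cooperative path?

IC: ρ(1−ρ^K)/(1−ρ) ≥ (33−20)/(20−11) = 13/9.
With ρ = 4/5: need 1 − ρ^K ≥ 13/9·(1−4/5)/(4/5), i.e. ρ^K ≤ 0.6389.
Since (4/5)^2 = 0.6400 and (4/5)^3 = 0.5120, the smallest such K is 3.

3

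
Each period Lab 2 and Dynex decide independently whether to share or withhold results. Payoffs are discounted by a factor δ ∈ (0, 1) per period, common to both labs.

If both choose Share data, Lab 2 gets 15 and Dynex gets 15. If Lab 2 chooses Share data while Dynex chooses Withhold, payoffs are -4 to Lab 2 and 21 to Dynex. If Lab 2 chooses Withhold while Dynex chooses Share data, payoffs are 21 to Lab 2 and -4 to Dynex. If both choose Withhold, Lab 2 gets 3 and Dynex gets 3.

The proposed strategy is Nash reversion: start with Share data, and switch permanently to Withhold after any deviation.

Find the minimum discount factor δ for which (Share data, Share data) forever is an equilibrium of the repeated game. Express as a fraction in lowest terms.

1/3

15/(1−δ) ≥ 21 + 3δ/(1−δ)
15 ≥ 21 − 18δ
δ ≥ 6/18 = 1/3.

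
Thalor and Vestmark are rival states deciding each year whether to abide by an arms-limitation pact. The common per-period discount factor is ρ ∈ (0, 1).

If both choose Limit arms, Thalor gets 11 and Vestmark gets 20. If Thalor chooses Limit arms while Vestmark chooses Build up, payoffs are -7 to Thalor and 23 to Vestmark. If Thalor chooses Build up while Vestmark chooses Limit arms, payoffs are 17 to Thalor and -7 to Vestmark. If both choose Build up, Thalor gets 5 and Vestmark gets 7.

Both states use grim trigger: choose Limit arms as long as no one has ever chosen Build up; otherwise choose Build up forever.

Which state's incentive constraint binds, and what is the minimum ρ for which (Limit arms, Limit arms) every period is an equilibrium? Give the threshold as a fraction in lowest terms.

Thalor; ρ ≥ 1/2

Thalor's threshold: (17−11)/(17−5) = 1/2.
Vestmark's threshold: (23−20)/(23−7) = 3/16.
1/2 > 3/16, so Thalor binds and ρ* = 1/2.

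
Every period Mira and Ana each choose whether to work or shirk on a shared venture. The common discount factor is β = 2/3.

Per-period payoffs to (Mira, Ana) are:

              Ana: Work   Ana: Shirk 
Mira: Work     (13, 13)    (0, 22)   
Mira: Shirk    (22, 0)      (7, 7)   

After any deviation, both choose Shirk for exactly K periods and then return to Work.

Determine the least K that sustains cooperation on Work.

No profitable deviation requires (13−7)(β+…+β^K) ≥ 22−13, i.e. β+…+β^K ≥ 3/2 ≈ 1.5000.
With β = 2/3, the partial sums are K=1: 0.6667, K=2: 1.1111, K=3: 1.4074, K=4: 1.6049.
K = 4 is the first length at which the sum reaches 1.5000.

4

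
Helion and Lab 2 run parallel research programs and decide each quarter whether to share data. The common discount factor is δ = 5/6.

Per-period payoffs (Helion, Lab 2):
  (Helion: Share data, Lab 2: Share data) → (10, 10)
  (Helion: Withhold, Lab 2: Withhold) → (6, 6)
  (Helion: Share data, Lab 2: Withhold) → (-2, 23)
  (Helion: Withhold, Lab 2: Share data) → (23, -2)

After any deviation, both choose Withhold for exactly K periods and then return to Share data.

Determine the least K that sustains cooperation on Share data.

6

No profitable deviation requires (10−6)(δ+…+δ^K) ≥ 23−10, i.e. δ+…+δ^K ≥ 13/4 ≈ 3.2500.
With δ = 5/6, the partial sums are K=1: 0.8333, K=2: 1.5278, K=3: 2.1065, K=4: 2.5887, K=5: 2.9906, K=6: 3.3255.
K = 6 is the first length at which the sum reaches 3.2500.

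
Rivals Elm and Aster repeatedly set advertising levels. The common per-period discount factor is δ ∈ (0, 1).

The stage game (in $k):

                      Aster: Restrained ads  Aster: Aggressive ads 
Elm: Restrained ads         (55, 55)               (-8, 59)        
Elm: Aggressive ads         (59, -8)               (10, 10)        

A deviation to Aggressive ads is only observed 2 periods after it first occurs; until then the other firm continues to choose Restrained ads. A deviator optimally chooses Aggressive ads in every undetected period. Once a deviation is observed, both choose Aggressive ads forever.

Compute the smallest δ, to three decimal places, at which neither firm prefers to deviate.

Deviating for the 2 undetected periods gains 59−55 = 4 per period over cooperation, then loses 55−10 = 45 per period forever once punishment starts.
Gain: 4(1 + δ + … + δ^1); loss: 45·δ^2/(1−δ).
No profitable deviation ⇔ 4(1−δ^2) ≤ 45·δ^2, i.e. δ^2 ≥ 4/(4+45) = 4/49.
Hence δ ≥ (4/49)^(1/2) ≈ 0.286.

0.286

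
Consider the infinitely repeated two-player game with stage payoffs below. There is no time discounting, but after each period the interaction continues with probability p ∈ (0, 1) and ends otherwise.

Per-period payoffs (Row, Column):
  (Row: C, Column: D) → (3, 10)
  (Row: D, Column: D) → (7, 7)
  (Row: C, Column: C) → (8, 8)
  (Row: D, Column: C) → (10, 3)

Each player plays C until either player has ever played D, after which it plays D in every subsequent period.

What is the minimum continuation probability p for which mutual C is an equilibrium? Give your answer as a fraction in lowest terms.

Expected cooperation value is 8 + p·8 + p²·8 + … = 8/(1−p); deviation gives 10 + p·7/(1−p).
8 ≥ 10(1−p) + 7p ⇒ 3p ≥ 2 ⇒ p ≥ 2/3.

2/3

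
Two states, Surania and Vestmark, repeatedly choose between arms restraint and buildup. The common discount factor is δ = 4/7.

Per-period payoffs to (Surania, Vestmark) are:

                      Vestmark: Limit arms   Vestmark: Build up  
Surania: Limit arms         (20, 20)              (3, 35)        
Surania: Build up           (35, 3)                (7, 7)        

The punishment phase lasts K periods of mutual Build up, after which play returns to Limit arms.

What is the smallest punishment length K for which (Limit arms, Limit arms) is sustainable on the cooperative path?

IC: δ(1−δ^K)/(1−δ) ≥ (35−20)/(20−7) = 15/13.
With δ = 4/7: need 1 − δ^K ≥ 15/13·(1−4/7)/(4/7), i.e. δ^K ≤ 0.1346.
Since (4/7)^3 = 0.1866 and (4/7)^4 = 0.1066, the smallest such K is 4.

4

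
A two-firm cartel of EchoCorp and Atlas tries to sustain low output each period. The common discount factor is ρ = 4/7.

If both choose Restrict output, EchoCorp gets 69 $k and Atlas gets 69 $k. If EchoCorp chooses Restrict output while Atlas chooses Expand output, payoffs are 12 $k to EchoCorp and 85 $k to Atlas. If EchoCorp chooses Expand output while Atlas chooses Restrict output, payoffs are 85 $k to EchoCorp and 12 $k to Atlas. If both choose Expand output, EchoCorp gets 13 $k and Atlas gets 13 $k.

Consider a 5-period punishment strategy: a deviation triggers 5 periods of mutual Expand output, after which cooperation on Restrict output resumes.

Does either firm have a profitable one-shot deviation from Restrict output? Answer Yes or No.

No

Comparing payoff streams over the 6 periods until play realigns: cooperate → 69(1+ρ+…+ρ^5); deviate → 85 + 13(ρ+…+ρ^5).
Cooperation is sustained iff (69−13)(ρ+…+ρ^5) ≥ 85−69.
ρ+…+ρ^5 = 4/7·(1−(4/7)^5)/(1−4/7) = 1.2521, and (85−69)/(69−13) = 0.2857.
1.2521 ≥ 0.2857, so cooperation is sustainable.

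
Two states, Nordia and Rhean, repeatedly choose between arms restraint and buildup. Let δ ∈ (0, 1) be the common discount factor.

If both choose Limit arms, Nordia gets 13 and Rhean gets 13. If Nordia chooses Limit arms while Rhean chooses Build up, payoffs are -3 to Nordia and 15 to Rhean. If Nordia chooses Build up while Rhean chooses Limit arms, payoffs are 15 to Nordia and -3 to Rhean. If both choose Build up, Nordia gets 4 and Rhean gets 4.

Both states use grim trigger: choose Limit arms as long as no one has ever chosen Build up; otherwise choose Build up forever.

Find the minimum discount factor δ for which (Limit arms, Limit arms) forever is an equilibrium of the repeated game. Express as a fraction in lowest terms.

Under grim trigger the critical discount factor is (T−C)/(T−P) with T = 15, C = 13, P = 4.
δ* = (15−13)/(15−4) = 2/11.

2/11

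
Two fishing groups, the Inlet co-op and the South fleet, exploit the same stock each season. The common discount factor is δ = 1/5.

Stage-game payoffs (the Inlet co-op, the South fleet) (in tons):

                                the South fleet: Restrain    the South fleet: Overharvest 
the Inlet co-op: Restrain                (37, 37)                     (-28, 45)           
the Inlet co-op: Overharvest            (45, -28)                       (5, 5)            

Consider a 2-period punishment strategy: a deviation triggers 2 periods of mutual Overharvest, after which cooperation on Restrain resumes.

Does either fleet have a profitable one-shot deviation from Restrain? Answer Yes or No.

Yes

IC: δ+…+δ^2 ≥ (45−37)/(37−5) = 1/4.
At δ = 1/5: partial sum = 0.2400 < 0.2500. Cooperation not sustainable.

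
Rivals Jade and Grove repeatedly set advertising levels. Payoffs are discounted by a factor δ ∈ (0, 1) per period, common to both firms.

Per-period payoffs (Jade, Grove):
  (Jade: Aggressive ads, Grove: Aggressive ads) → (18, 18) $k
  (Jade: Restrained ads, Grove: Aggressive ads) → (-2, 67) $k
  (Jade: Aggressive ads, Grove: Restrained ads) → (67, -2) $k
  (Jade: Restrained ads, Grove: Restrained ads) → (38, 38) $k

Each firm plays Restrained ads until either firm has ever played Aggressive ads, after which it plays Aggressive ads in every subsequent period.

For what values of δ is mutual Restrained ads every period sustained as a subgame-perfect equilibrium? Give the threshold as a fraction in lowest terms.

One-period gain from deviating is 67 − 38 = 29. The loss is 38 − 18 = 20 in every subsequent period, with present value 20·δ/(1−δ).
Deviation is unprofitable when 20·δ/(1−δ) ≥ 29, i.e. δ/(1−δ) ≥ 29/20.
Equivalently δ ≥ 29/(29+20) = 29/49.

29/49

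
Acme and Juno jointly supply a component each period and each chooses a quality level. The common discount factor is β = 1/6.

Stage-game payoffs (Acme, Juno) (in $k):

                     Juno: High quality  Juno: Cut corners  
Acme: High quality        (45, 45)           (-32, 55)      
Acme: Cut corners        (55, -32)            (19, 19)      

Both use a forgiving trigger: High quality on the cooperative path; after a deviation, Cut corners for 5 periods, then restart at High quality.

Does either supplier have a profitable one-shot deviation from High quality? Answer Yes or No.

Comparing payoff streams over the 6 periods until play realigns: cooperate → 45(1+β+…+β^5); deviate → 55 + 19(β+…+β^5).
Cooperation is sustained iff (45−19)(β+…+β^5) ≥ 55−45.
β+…+β^5 = 1/6·(1−(1/6)^5)/(1−1/6) = 0.2000, and (55−45)/(45−19) = 0.3846.
0.2000 < 0.3846, so cooperation is not sustainable.

Yes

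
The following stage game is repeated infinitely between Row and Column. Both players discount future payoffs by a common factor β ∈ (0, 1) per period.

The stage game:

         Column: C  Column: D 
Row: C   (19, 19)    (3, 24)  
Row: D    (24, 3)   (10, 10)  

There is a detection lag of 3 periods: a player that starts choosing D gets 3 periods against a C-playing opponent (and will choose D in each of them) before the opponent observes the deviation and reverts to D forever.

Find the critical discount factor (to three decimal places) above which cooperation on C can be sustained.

0.709

The best deviation is to choose D for all 3 undetected periods, earning 24 each, then 10 forever once detected.
Deviation value: 24(1−β^3)/(1−β) + 10β^3/(1−β); cooperation value: 19/(1−β).
IC: 19 ≥ 24(1−β^3) + 10β^3 = 24 − 14β^3.
So β^3 ≥ 5/14, giving β ≥ (5/14)^(1/3) ≈ 0.709.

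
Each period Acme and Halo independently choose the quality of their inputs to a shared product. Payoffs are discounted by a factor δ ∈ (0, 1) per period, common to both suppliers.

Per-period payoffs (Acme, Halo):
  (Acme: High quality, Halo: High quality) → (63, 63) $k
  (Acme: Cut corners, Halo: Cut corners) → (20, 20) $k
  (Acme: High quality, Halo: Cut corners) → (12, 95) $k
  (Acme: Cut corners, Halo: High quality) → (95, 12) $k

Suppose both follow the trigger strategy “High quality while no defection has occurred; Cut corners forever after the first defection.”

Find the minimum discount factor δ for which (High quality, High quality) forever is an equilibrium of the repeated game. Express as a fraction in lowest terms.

32/75

One-period gain from deviating is 95 − 63 = 32. The loss is 63 − 20 = 43 in every subsequent period, with present value 43·δ/(1−δ).
Deviation is unprofitable when 43·δ/(1−δ) ≥ 32, i.e. δ/(1−δ) ≥ 32/43.
Equivalently δ ≥ 32/(32+43) = 32/75.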